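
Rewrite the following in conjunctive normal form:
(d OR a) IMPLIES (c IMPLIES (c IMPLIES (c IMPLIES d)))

NOT a OR NOT c OR d

(d OR a) IMPLIES (c IMPLIES (c IMPLIES (c IMPLIES d)))
= NOT (d OR a) OR (c IMPLIES (c IMPLIES (c IMPLIES d)))   [eliminate IMPLIES]
= NOT (d OR a) OR NOT c OR (c IMPLIES (c IMPLIES d))   [eliminate IMPLIES]
= NOT (d OR a) OR NOT c OR NOT c OR (c IMPLIES d)   [eliminate IMPLIES]
= NOT (d OR a) OR NOT c OR NOT c OR NOT c OR d   [eliminate IMPLIES]
= (NOT d AND NOT a) OR NOT c OR NOT c OR NOT c OR d   [De Morgan]
= (NOT d OR NOT c OR NOT c OR NOT c OR d) AND (NOT a OR NOT c OR NOT c OR NOT c OR d)   [distribute OR over AND]
= NOT a OR NOT c OR d   [simplify]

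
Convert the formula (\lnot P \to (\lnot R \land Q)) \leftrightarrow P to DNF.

(\lnot P \land R) \lor (\lnot P \land \lnot Q) \lor P

(\lnot P \to (\lnot R \land Q)) \leftrightarrow P
⇔ ((\lnot P \to (\lnot R \land Q)) \to P) \land (P \to (\lnot P \to (\lnot R \land Q)))
⇔ (\lnot (\lnot P \to (\lnot R \land Q)) \lor P) \land (P \to (\lnot P \to (\lnot R \land Q)))
⇔ (\lnot (\lnot \lnot P \lor (\lnot R \land Q)) \lor P) \land (P \to (\lnot P \to (\lnot R \land Q)))
⇔ (\lnot (\lnot \lnot P \lor (\lnot R \land Q)) \lor P) \land (\lnot P \lor (\lnot P \to (\lnot R \land Q)))
⇔ (\lnot (\lnot \lnot P \lor (\lnot R \land Q)) \lor P) \land (\lnot P \lor \lnot \lnot P \lor (\lnot R \land Q))
⇔ ((\lnot \lnot \lnot P \land \lnot (\lnot R \land Q)) \lor P) \land (\lnot P \lor \lnot \lnot P \lor (\lnot R \land Q))
⇔ ((\lnot P \land \lnot (\lnot R \land Q)) \lor P) \land (\lnot P \lor \lnot \lnot P \lor (\lnot R \land Q))
⇔ ((\lnot P \land (\lnot \lnot R \lor \lnot Q)) \lor P) \land (\lnot P \lor \lnot \lnot P \lor (\lnot R \land Q))
⇔ ((\lnot P \land (R \lor \lnot Q)) \lor P) \land (\lnot P \lor \lnot \lnot P \lor (\lnot R \land Q))
⇔ ((\lnot P \land (R \lor \lnot Q)) \lor P) \land (\lnot P \lor P \lor (\lnot R \land Q))
⇔ (\lnot P \land R \land \lnot P) \lor (\lnot P \land R \land P) \lor (\lnot P \land R \land \lnot R \land Q) \lor (\lnot P \land \lnot Q \land \lnot P) \lor (\lnot P \land \lnot Q \land P) \lor (\lnot P \land \lnot Q \land \lnot R \land Q) \lor (P \land \lnot P) \lor (P \land P) \lor (P \land \lnot R \land Q)
⇔ (\lnot P \land R) \lor (\lnot P \land \lnot Q) \lor P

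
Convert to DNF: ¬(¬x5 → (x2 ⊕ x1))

(¬x5 ∧ ¬x2 ∧ ¬x1) ∨ (¬x5 ∧ x1 ∧ x2)

¬(¬x5 → (x2 ⊕ x1))
⇔ ¬(¬¬x5 ∨ (x2 ⊕ x1))   — eliminate →
⇔ ¬(¬¬x5 ∨ (x2 ∧ ¬x1) ∨ (¬x2 ∧ x1))   — expand ⊕
⇔ ¬¬¬x5 ∧ ¬(x2 ∧ ¬x1) ∧ ¬(¬x2 ∧ x1)   — De Morgan
⇔ ¬x5 ∧ ¬(x2 ∧ ¬x1) ∧ ¬(¬x2 ∧ x1)   — double negation
⇔ ¬x5 ∧ (¬x2 ∨ ¬¬x1) ∧ ¬(¬x2 ∧ x1)   — De Morgan
⇔ ¬x5 ∧ (¬x2 ∨ x1) ∧ ¬(¬x2 ∧ x1)   — double negation
⇔ ¬x5 ∧ (¬x2 ∨ x1) ∧ (¬¬x2 ∨ ¬x1)   — De Morgan
⇔ ¬x5 ∧ (¬x2 ∨ x1) ∧ (x2 ∨ ¬x1)   — double negation
⇔ (¬x5 ∧ ¬x2 ∧ x2) ∨ (¬x5 ∧ ¬x2 ∧ ¬x1) ∨ (¬x5 ∧ x1 ∧ x2) ∨ (¬x5 ∧ x1 ∧ ¬x1)   — distribute ∧ over ∨
⇔ (¬x5 ∧ ¬x2 ∧ ¬x1) ∨ (¬x5 ∧ x1 ∧ x2)   — simplify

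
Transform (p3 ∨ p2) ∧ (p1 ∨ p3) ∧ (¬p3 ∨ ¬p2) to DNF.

(p3 ∨ p2) ∧ (p1 ∨ p3) ∧ (¬p3 ∨ ¬p2)
= (p3 ∧ p1 ∧ ¬p3) ∨ (p3 ∧ p1 ∧ ¬p2) ∨ (p3 ∧ p3 ∧ ¬p3) ∨ (p3 ∧ p3 ∧ ¬p2) ∨ (p2 ∧ p1 ∧ ¬p3) ∨ (p2 ∧ p1 ∧ ¬p2) ∨ (p2 ∧ p3 ∧ ¬p3) ∨ (p2 ∧ p3 ∧ ¬p2)   [distribute ∧ over ∨]
= (p3 ∧ ¬p2) ∨ (p2 ∧ p1 ∧ ¬p3)   [simplify]

(p3 ∧ ¬p2) ∨ (p2 ∧ p1 ∧ ¬p3)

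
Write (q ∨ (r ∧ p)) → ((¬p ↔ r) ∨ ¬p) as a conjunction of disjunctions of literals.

(q ∨ (r ∧ p)) → ((¬p ↔ r) ∨ ¬p)
⇔ ¬(q ∨ (r ∧ p)) ∨ (¬p ↔ r) ∨ ¬p   [eliminate →]
⇔ ¬(q ∨ (r ∧ p)) ∨ ((¬p → r) ∧ (r → ¬p)) ∨ ¬p   [eliminate ↔]
⇔ ¬(q ∨ (r ∧ p)) ∨ ((¬¬p ∨ r) ∧ (r → ¬p)) ∨ ¬p   [eliminate →]
⇔ ¬(q ∨ (r ∧ p)) ∨ ((¬¬p ∨ r) ∧ (¬r ∨ ¬p)) ∨ ¬p   [eliminate →]
⇔ (¬q ∧ ¬(r ∧ p)) ∨ ((¬¬p ∨ r) ∧ (¬r ∨ ¬p)) ∨ ¬p   [De Morgan]
⇔ (¬q ∧ (¬r ∨ ¬p)) ∨ ((¬¬p ∨ r) ∧ (¬r ∨ ¬p)) ∨ ¬p   [De Morgan]
⇔ (¬q ∧ (¬r ∨ ¬p)) ∨ ((p ∨ r) ∧ (¬r ∨ ¬p)) ∨ ¬p   [double negation]
⇔ (¬q ∨ p ∨ r ∨ ¬p) ∧ (¬q ∨ ¬r ∨ ¬p ∨ ¬p) ∧ (¬r ∨ ¬p ∨ p ∨ r ∨ ¬p) ∧ (¬r ∨ ¬p ∨ ¬r ∨ ¬p ∨ ¬p)   [distribute ∨ over ∧]
⇔ ¬r ∨ ¬p   [simplify]

¬r ∨ ¬p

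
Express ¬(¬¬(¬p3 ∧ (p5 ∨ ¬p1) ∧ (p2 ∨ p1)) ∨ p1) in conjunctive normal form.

(p3 ∨ ¬p5 ∨ ¬p2) ∧ (p3 ∨ p1 ∨ ¬p2) ∧ ¬p1

¬(¬¬(¬p3 ∧ (p5 ∨ ¬p1) ∧ (p2 ∨ p1)) ∨ p1)
≡ ¬¬¬(¬p3 ∧ (p5 ∨ ¬p1) ∧ (p2 ∨ p1)) ∧ ¬p1   — De Morgan
≡ ¬(¬p3 ∧ (p5 ∨ ¬p1) ∧ (p2 ∨ p1)) ∧ ¬p1   — double negation
≡ (¬¬p3 ∨ ¬(p5 ∨ ¬p1) ∨ ¬(p2 ∨ p1)) ∧ ¬p1   — De Morgan
≡ (p3 ∨ ¬(p5 ∨ ¬p1) ∨ ¬(p2 ∨ p1)) ∧ ¬p1   — double negation
≡ (p3 ∨ ¬p5 ∧ ¬¬p1 ∨ ¬(p2 ∨ p1)) ∧ ¬p1   — De Morgan
≡ (p3 ∨ ¬p5 ∧ p1 ∨ ¬(p2 ∨ p1)) ∧ ¬p1   — double negation
≡ (p3 ∨ ¬p5 ∧ p1 ∨ ¬p2 ∧ ¬p1) ∧ ¬p1   — De Morgan
≡ (p3 ∨ ¬p5 ∨ ¬p2) ∧ (p3 ∨ ¬p5 ∨ ¬p1) ∧ (p3 ∨ p1 ∨ ¬p2) ∧ (p3 ∨ p1 ∨ ¬p1) ∧ ¬p1   — distribute ∨ over ∧
≡ (p3 ∨ ¬p5 ∨ ¬p2) ∧ (p3 ∨ p1 ∨ ¬p2) ∧ ¬p1   — simplify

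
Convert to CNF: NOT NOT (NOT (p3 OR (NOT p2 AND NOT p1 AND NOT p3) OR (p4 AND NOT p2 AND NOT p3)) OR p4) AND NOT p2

(NOT p3 OR p4) AND (p2 OR p1 OR p3 OR p4) AND NOT p2

NOT NOT (NOT (p3 OR (NOT p2 AND NOT p1 AND NOT p3) OR (p4 AND NOT p2 AND NOT p3)) OR p4) AND NOT p2
≡ (NOT (p3 OR (NOT p2 AND NOT p1 AND NOT p3) OR (p4 AND NOT p2 AND NOT p3)) OR p4) AND NOT p2   [double negation]
≡ ((NOT p3 AND NOT (NOT p2 AND NOT p1 AND NOT p3) AND NOT (p4 AND NOT p2 AND NOT p3)) OR p4) AND NOT p2   [De Morgan]
≡ ((NOT p3 AND (NOT NOT p2 OR NOT NOT p1 OR NOT NOT p3) AND NOT (p4 AND NOT p2 AND NOT p3)) OR p4) AND NOT p2   [De Morgan]
≡ ((NOT p3 AND (p2 OR NOT NOT p1 OR NOT NOT p3) AND NOT (p4 AND NOT p2 AND NOT p3)) OR p4) AND NOT p2   [double negation]
≡ ((NOT p3 AND (p2 OR p1 OR NOT NOT p3) AND NOT (p4 AND NOT p2 AND NOT p3)) OR p4) AND NOT p2   [double negation]
≡ ((NOT p3 AND (p2 OR p1 OR p3) AND NOT (p4 AND NOT p2 AND NOT p3)) OR p4) AND NOT p2   [double negation]
≡ ((NOT p3 AND (p2 OR p1 OR p3) AND (NOT p4 OR NOT NOT p2 OR NOT NOT p3)) OR p4) AND NOT p2   [De Morgan]
≡ ((NOT p3 AND (p2 OR p1 OR p3) AND (NOT p4 OR p2 OR NOT NOT p3)) OR p4) AND NOT p2   [double negation]
≡ ((NOT p3 AND (p2 OR p1 OR p3) AND (NOT p4 OR p2 OR p3)) OR p4) AND NOT p2   [double negation]
≡ (NOT p3 OR p4) AND (p2 OR p1 OR p3 OR p4) AND (NOT p4 OR p2 OR p3 OR p4) AND NOT p2   [distribute OR over AND]
≡ (NOT p3 OR p4) AND (p2 OR p1 OR p3 OR p4) AND NOT p2   [simplify]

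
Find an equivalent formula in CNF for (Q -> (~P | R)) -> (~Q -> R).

Q | R

(Q -> (~P | R)) -> (~Q -> R)
≡ ~(Q -> (~P | R)) | (~Q -> R)   [eliminate ->]
≡ ~(~Q | ~P | R) | (~Q -> R)   [eliminate ->]
≡ ~(~Q | ~P | R) | ~~Q | R   [eliminate ->]
≡ (~~Q & ~~P & ~R) | ~~Q | R   [De Morgan]
≡ (Q & ~~P & ~R) | ~~Q | R   [double negation]
≡ (Q & P & ~R) | ~~Q | R   [double negation]
≡ (Q & P & ~R) | Q | R   [double negation]
≡ (Q | Q | R) & (P | Q | R) & (~R | Q | R)   [distribute | over &]
≡ Q | R   [simplify]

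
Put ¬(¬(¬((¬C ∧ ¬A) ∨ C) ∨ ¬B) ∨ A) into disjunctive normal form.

¬(¬(¬((¬C ∧ ¬A) ∨ C) ∨ ¬B) ∨ A)
≡ ¬¬(¬((¬C ∧ ¬A) ∨ C) ∨ ¬B) ∧ ¬A   [De Morgan]
≡ (¬((¬C ∧ ¬A) ∨ C) ∨ ¬B) ∧ ¬A   [double negation]
≡ ((¬(¬C ∧ ¬A) ∧ ¬C) ∨ ¬B) ∧ ¬A   [De Morgan]
≡ (((¬¬C ∨ ¬¬A) ∧ ¬C) ∨ ¬B) ∧ ¬A   [De Morgan]
≡ (((C ∨ ¬¬A) ∧ ¬C) ∨ ¬B) ∧ ¬A   [double negation]
≡ (((C ∨ A) ∧ ¬C) ∨ ¬B) ∧ ¬A   [double negation]
≡ (C ∧ ¬C ∧ ¬A) ∨ (A ∧ ¬C ∧ ¬A) ∨ (¬B ∧ ¬A)   [distribute ∧ over ∨]
≡ ¬B ∧ ¬A   [simplify]

¬B ∧ ¬A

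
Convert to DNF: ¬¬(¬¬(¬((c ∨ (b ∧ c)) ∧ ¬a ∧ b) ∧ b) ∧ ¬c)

¬c ∧ b

¬¬(¬¬(¬((c ∨ (b ∧ c)) ∧ ¬a ∧ b) ∧ b) ∧ ¬c)
= ¬¬(¬((c ∨ (b ∧ c)) ∧ ¬a ∧ b) ∧ b) ∧ ¬c   — double negation
= ¬((c ∨ (b ∧ c)) ∧ ¬a ∧ b) ∧ b ∧ ¬c   — double negation
= (¬(c ∨ (b ∧ c)) ∨ ¬¬a ∨ ¬b) ∧ b ∧ ¬c   — De Morgan
= ((¬c ∧ ¬(b ∧ c)) ∨ ¬¬a ∨ ¬b) ∧ b ∧ ¬c   — De Morgan
= ((¬c ∧ (¬b ∨ ¬c)) ∨ ¬¬a ∨ ¬b) ∧ b ∧ ¬c   — De Morgan
= ((¬c ∧ (¬b ∨ ¬c)) ∨ a ∨ ¬b) ∧ b ∧ ¬c   — double negation
= (¬c ∧ ¬b ∧ b ∧ ¬c) ∨ (¬c ∧ ¬c ∧ b ∧ ¬c) ∨ (a ∧ b ∧ ¬c) ∨ (¬b ∧ b ∧ ¬c)   — distribute ∧ over ∨
= ¬c ∧ b   — simplify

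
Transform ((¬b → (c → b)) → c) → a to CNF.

((¬b → (c → b)) → c) → a
= ¬((¬b → (c → b)) → c) ∨ a   — eliminate →
= ¬(¬(¬b → (c → b)) ∨ c) ∨ a   — eliminate →
= ¬(¬(¬¬b ∨ (c → b)) ∨ c) ∨ a   — eliminate →
= ¬(¬(¬¬b ∨ ¬c ∨ b) ∨ c) ∨ a   — eliminate →
= (¬¬(¬¬b ∨ ¬c ∨ b) ∧ ¬c) ∨ a   — De Morgan
= ((¬¬b ∨ ¬c ∨ b) ∧ ¬c) ∨ a   — double negation
= ((b ∨ ¬c ∨ b) ∧ ¬c) ∨ a   — double negation
= (b ∨ ¬c ∨ b ∨ a) ∧ (¬c ∨ a)   — distribute ∨ over ∧
= ¬c ∨ a   — simplify

¬c ∨ a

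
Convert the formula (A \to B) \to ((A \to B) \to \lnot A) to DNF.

(A \to B) \to ((A \to B) \to \lnot A)
= \lnot (A \to B) \lor ((A \to B) \to \lnot A)   [eliminate \to]
= \lnot (\lnot A \lor B) \lor ((A \to B) \to \lnot A)   [eliminate \to]
= \lnot (\lnot A \lor B) \lor \lnot (A \to B) \lor \lnot A   [eliminate \to]
= \lnot (\lnot A \lor B) \lor \lnot (\lnot A \lor B) \lor \lnot A   [eliminate \to]
= (\lnot \lnot A \land \lnot B) \lor \lnot (\lnot A \lor B) \lor \lnot A   [De Morgan]
= (A \land \lnot B) \lor \lnot (\lnot A \lor B) \lor \lnot A   [double negation]
= (A \land \lnot B) \lor (\lnot \lnot A \land \lnot B) \lor \lnot A   [De Morgan]
= (A \land \lnot B) \lor (A \land \lnot B) \lor \lnot A   [double negation]
= (A \land \lnot B) \lor \lnot A   [simplify]

(A \land \lnot B) \lor \lnot A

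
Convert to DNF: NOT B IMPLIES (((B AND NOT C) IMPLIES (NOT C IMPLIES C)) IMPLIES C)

B OR C

NOT B IMPLIES (((B AND NOT C) IMPLIES (NOT C IMPLIES C)) IMPLIES C)
≡ NOT NOT B OR (((B AND NOT C) IMPLIES (NOT C IMPLIES C)) IMPLIES C)
≡ NOT NOT B OR NOT ((B AND NOT C) IMPLIES (NOT C IMPLIES C)) OR C
≡ NOT NOT B OR NOT (NOT (B AND NOT C) OR (NOT C IMPLIES C)) OR C
≡ NOT NOT B OR NOT (NOT (B AND NOT C) OR NOT NOT C OR C) OR C
≡ B OR NOT (NOT (B AND NOT C) OR NOT NOT C OR C) OR C
≡ B OR (NOT NOT (B AND NOT C) AND NOT NOT NOT C AND NOT C) OR C
≡ B OR (B AND NOT C AND NOT NOT NOT C AND NOT C) OR C
≡ B OR (B AND NOT C AND NOT C AND NOT C) OR C
≡ B OR C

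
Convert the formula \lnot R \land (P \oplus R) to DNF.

\lnot R \land P

\lnot R \land (P \oplus R)
≡ \lnot R \land (P \land \lnot R \lor \lnot P \land R)
≡ \lnot R \land P \land \lnot R \lor \lnot R \land \lnot P \land R
≡ \lnot R \land P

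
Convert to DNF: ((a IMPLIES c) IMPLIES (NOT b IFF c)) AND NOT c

((a IMPLIES c) IMPLIES (NOT b IFF c)) AND NOT c
≡ (NOT (a IMPLIES c) OR (NOT b IFF c)) AND NOT c   [eliminate IMPLIES]
≡ (NOT (NOT a OR c) OR (NOT b IFF c)) AND NOT c   [eliminate IMPLIES]
≡ (NOT (NOT a OR c) OR ((NOT b IMPLIES c) AND (c IMPLIES NOT b))) AND NOT c   [eliminate IFF]
≡ (NOT (NOT a OR c) OR ((NOT NOT b OR c) AND (c IMPLIES NOT b))) AND NOT c   [eliminate IMPLIES]
≡ (NOT (NOT a OR c) OR ((NOT NOT b OR c) AND (NOT c OR NOT b))) AND NOT c   [eliminate IMPLIES]
≡ ((NOT NOT a AND NOT c) OR ((NOT NOT b OR c) AND (NOT c OR NOT b))) AND NOT c   [De Morgan]
≡ ((a AND NOT c) OR ((NOT NOT b OR c) AND (NOT c OR NOT b))) AND NOT c   [double negation]
≡ ((a AND NOT c) OR ((b OR c) AND (NOT c OR NOT b))) AND NOT c   [double negation]
≡ (a AND NOT c AND NOT c) OR (b AND NOT c AND NOT c) OR (b AND NOT b AND NOT c) OR (c AND NOT c AND NOT c) OR (c AND NOT b AND NOT c)   [distribute AND over OR]
≡ (a AND NOT c) OR (b AND NOT c)   [simplify]

(a AND NOT c) OR (b AND NOT c)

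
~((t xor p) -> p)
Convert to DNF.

~((t xor p) -> p)
⇔ ~(~(t xor p) | p)   — eliminate ->
⇔ ~(~((t & ~p) | (~t & p)) | p)   — expand xor
⇔ ~~((t & ~p) | (~t & p)) & ~p   — De Morgan
⇔ ((t & ~p) | (~t & p)) & ~p   — double negation
⇔ (t & ~p & ~p) | (~t & p & ~p)   — distribute & over |
⇔ t & ~p   — simplify

t & ~p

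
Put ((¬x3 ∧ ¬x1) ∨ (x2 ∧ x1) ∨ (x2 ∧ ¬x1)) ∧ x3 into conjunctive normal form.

((¬x3 ∧ ¬x1) ∨ (x2 ∧ x1) ∨ (x2 ∧ ¬x1)) ∧ x3
≡ (¬x3 ∨ x2 ∨ x2) ∧ (¬x3 ∨ x2 ∨ ¬x1) ∧ (¬x3 ∨ x1 ∨ x2) ∧ (¬x3 ∨ x1 ∨ ¬x1) ∧ (¬x1 ∨ x2 ∨ x2) ∧ (¬x1 ∨ x2 ∨ ¬x1) ∧ (¬x1 ∨ x1 ∨ x2) ∧ (¬x1 ∨ x1 ∨ ¬x1) ∧ x3   — distribute ∨ over ∧
≡ (¬x3 ∨ x2) ∧ (¬x1 ∨ x2) ∧ x3   — simplify

(¬x3 ∨ x2) ∧ (¬x1 ∨ x2) ∧ x3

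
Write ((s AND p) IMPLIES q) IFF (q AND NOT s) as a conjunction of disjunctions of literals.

((s AND p) IMPLIES q) IFF (q AND NOT s)
⇔ (((s AND p) IMPLIES q) IMPLIES (q AND NOT s)) AND ((q AND NOT s) IMPLIES ((s AND p) IMPLIES q))
⇔ (NOT ((s AND p) IMPLIES q) OR (q AND NOT s)) AND ((q AND NOT s) IMPLIES ((s AND p) IMPLIES q))
⇔ (NOT (NOT (s AND p) OR q) OR (q AND NOT s)) AND ((q AND NOT s) IMPLIES ((s AND p) IMPLIES q))
⇔ (NOT (NOT (s AND p) OR q) OR (q AND NOT s)) AND (NOT (q AND NOT s) OR ((s AND p) IMPLIES q))
⇔ (NOT (NOT (s AND p) OR q) OR (q AND NOT s)) AND (NOT (q AND NOT s) OR NOT (s AND p) OR q)
⇔ ((NOT NOT (s AND p) AND NOT q) OR (q AND NOT s)) AND (NOT (q AND NOT s) OR NOT (s AND p) OR q)
⇔ ((s AND p AND NOT q) OR (q AND NOT s)) AND (NOT (q AND NOT s) OR NOT (s AND p) OR q)
⇔ ((s AND p AND NOT q) OR (q AND NOT s)) AND (NOT q OR NOT NOT s OR NOT (s AND p) OR q)
⇔ ((s AND p AND NOT q) OR (q AND NOT s)) AND (NOT q OR s OR NOT (s AND p) OR q)
⇔ ((s AND p AND NOT q) OR (q AND NOT s)) AND (NOT q OR s OR NOT s OR NOT p OR q)
⇔ (s OR q) AND (s OR NOT s) AND (p OR q) AND (p OR NOT s) AND (NOT q OR q) AND (NOT q OR NOT s) AND (NOT q OR s OR NOT s OR NOT p OR q)
⇔ (s OR q) AND (p OR q) AND (p OR NOT s) AND (NOT q OR NOT s)

(s OR q) AND (p OR q) AND (p OR NOT s) AND (NOT q OR NOT s)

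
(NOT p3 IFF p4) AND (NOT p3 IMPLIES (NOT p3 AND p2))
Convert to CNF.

(NOT p3 IFF p4) AND (NOT p3 IMPLIES (NOT p3 AND p2))
⇔ (NOT p3 IMPLIES p4) AND (p4 IMPLIES NOT p3) AND (NOT p3 IMPLIES (NOT p3 AND p2))   [eliminate IFF]
⇔ (NOT NOT p3 OR p4) AND (p4 IMPLIES NOT p3) AND (NOT p3 IMPLIES (NOT p3 AND p2))   [eliminate IMPLIES]
⇔ (NOT NOT p3 OR p4) AND (NOT p4 OR NOT p3) AND (NOT p3 IMPLIES (NOT p3 AND p2))   [eliminate IMPLIES]
⇔ (NOT NOT p3 OR p4) AND (NOT p4 OR NOT p3) AND (NOT NOT p3 OR (NOT p3 AND p2))   [eliminate IMPLIES]
⇔ (p3 OR p4) AND (NOT p4 OR NOT p3) AND (NOT NOT p3 OR (NOT p3 AND p2))   [double negation]
⇔ (p3 OR p4) AND (NOT p4 OR NOT p3) AND (p3 OR (NOT p3 AND p2))   [double negation]
⇔ (p3 OR p4) AND (NOT p4 OR NOT p3) AND (p3 OR NOT p3) AND (p3 OR p2)   [distribute OR over AND]
⇔ (p3 OR p4) AND (NOT p4 OR NOT p3) AND (p3 OR p2)   [simplify]

(p3 OR p4) AND (NOT p4 OR NOT p3) AND (p3 OR p2)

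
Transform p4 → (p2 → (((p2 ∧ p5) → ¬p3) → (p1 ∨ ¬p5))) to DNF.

¬p4 ∨ ¬p2 ∨ (p2 ∧ p5 ∧ p3) ∨ p1 ∨ ¬p5

p4 → (p2 → (((p2 ∧ p5) → ¬p3) → (p1 ∨ ¬p5)))
≡ ¬p4 ∨ (p2 → (((p2 ∧ p5) → ¬p3) → (p1 ∨ ¬p5)))   [eliminate →]
≡ ¬p4 ∨ ¬p2 ∨ (((p2 ∧ p5) → ¬p3) → (p1 ∨ ¬p5))   [eliminate →]
≡ ¬p4 ∨ ¬p2 ∨ ¬((p2 ∧ p5) → ¬p3) ∨ p1 ∨ ¬p5   [eliminate →]
≡ ¬p4 ∨ ¬p2 ∨ ¬(¬(p2 ∧ p5) ∨ ¬p3) ∨ p1 ∨ ¬p5   [eliminate →]
≡ ¬p4 ∨ ¬p2 ∨ (¬¬(p2 ∧ p5) ∧ ¬¬p3) ∨ p1 ∨ ¬p5   [De Morgan]
≡ ¬p4 ∨ ¬p2 ∨ (p2 ∧ p5 ∧ ¬¬p3) ∨ p1 ∨ ¬p5   [double negation]
≡ ¬p4 ∨ ¬p2 ∨ (p2 ∧ p5 ∧ p3) ∨ p1 ∨ ¬p5   [double negation]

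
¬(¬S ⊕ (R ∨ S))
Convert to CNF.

¬(¬S ⊕ (R ∨ S))
≡ ¬((¬S ∨ R ∨ S) ∧ ¬(¬S ∧ (R ∨ S)))   [expand ⊕]
≡ ¬(¬S ∨ R ∨ S) ∨ ¬¬(¬S ∧ (R ∨ S))   [De Morgan]
≡ (¬¬S ∧ ¬R ∧ ¬S) ∨ ¬¬(¬S ∧ (R ∨ S))   [De Morgan]
≡ (S ∧ ¬R ∧ ¬S) ∨ ¬¬(¬S ∧ (R ∨ S))   [double negation]
≡ (S ∧ ¬R ∧ ¬S) ∨ (¬S ∧ (R ∨ S))   [double negation]
≡ (S ∨ ¬S) ∧ (S ∨ R ∨ S) ∧ (¬R ∨ ¬S) ∧ (¬R ∨ R ∨ S) ∧ (¬S ∨ ¬S) ∧ (¬S ∨ R ∨ S)   [distribute ∨ over ∧]
≡ (S ∨ R) ∧ ¬S   [simplify]

(S ∨ R) ∧ ¬S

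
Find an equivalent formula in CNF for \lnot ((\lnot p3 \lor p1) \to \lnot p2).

(\lnot p3 \lor p1) \land p2

\lnot ((\lnot p3 \lor p1) \to \lnot p2)
≡ \lnot (\lnot (\lnot p3 \lor p1) \lor \lnot p2)   [eliminate \to]
≡ \lnot \lnot (\lnot p3 \lor p1) \land \lnot \lnot p2   [De Morgan]
≡ (\lnot p3 \lor p1) \land \lnot \lnot p2   [double negation]
≡ (\lnot p3 \lor p1) \land p2   [double negation]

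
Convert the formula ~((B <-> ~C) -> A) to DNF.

(~B & C & ~A) | (~C & B & ~A)

~((B <-> ~C) -> A)
⇔ ~(~(B <-> ~C) | A)   [eliminate ->]
⇔ ~(~((B -> ~C) & (~C -> B)) | A)   [eliminate <->]
⇔ ~(~((~B | ~C) & (~C -> B)) | A)   [eliminate ->]
⇔ ~(~((~B | ~C) & (~~C | B)) | A)   [eliminate ->]
⇔ ~~((~B | ~C) & (~~C | B)) & ~A   [De Morgan]
⇔ (~B | ~C) & (~~C | B) & ~A   [double negation]
⇔ (~B | ~C) & (C | B) & ~A   [double negation]
⇔ (~B & C & ~A) | (~B & B & ~A) | (~C & C & ~A) | (~C & B & ~A)   [distribute & over |]
⇔ (~B & C & ~A) | (~C & B & ~A)   [simplify]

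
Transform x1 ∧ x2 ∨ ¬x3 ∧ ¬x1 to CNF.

(x1 ∨ ¬x3) ∧ (x2 ∨ ¬x3) ∧ (x2 ∨ ¬x1)

x1 ∧ x2 ∨ ¬x3 ∧ ¬x1
⇔ (x1 ∨ ¬x3) ∧ (x1 ∨ ¬x1) ∧ (x2 ∨ ¬x3) ∧ (x2 ∨ ¬x1)   [distribute ∨ over ∧]
⇔ (x1 ∨ ¬x3) ∧ (x2 ∨ ¬x3) ∧ (x2 ∨ ¬x1)   [simplify]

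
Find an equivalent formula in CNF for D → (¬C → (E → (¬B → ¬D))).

D → (¬C → (E → (¬B → ¬D)))
≡ ¬D ∨ (¬C → (E → (¬B → ¬D)))   — eliminate →
≡ ¬D ∨ ¬¬C ∨ (E → (¬B → ¬D))   — eliminate →
≡ ¬D ∨ ¬¬C ∨ ¬E ∨ (¬B → ¬D)   — eliminate →
≡ ¬D ∨ ¬¬C ∨ ¬E ∨ ¬¬B ∨ ¬D   — eliminate →
≡ ¬D ∨ C ∨ ¬E ∨ ¬¬B ∨ ¬D   — double negation
≡ ¬D ∨ C ∨ ¬E ∨ B ∨ ¬D   — double negation
≡ ¬D ∨ C ∨ ¬E ∨ B   — simplify

¬D ∨ C ∨ ¬E ∨ B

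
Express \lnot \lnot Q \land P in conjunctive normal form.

Q \land P

\lnot \lnot Q \land P
≡ Q \land P   — double negation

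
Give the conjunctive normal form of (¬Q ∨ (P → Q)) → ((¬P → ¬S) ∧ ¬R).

(Q ∨ ¬R) ∧ (P ∨ ¬S) ∧ (P ∨ ¬R) ∧ (¬Q ∨ ¬R)

(¬Q ∨ (P → Q)) → ((¬P → ¬S) ∧ ¬R)
≡ ¬(¬Q ∨ (P → Q)) ∨ ((¬P → ¬S) ∧ ¬R)   [eliminate →]
≡ ¬(¬Q ∨ ¬P ∨ Q) ∨ ((¬P → ¬S) ∧ ¬R)   [eliminate →]
≡ ¬(¬Q ∨ ¬P ∨ Q) ∨ ((¬¬P ∨ ¬S) ∧ ¬R)   [eliminate →]
≡ (¬¬Q ∧ ¬¬P ∧ ¬Q) ∨ ((¬¬P ∨ ¬S) ∧ ¬R)   [De Morgan]
≡ (Q ∧ ¬¬P ∧ ¬Q) ∨ ((¬¬P ∨ ¬S) ∧ ¬R)   [double negation]
≡ (Q ∧ P ∧ ¬Q) ∨ ((¬¬P ∨ ¬S) ∧ ¬R)   [double negation]
≡ (Q ∧ P ∧ ¬Q) ∨ ((P ∨ ¬S) ∧ ¬R)   [double negation]
≡ (Q ∨ P ∨ ¬S) ∧ (Q ∨ ¬R) ∧ (P ∨ P ∨ ¬S) ∧ (P ∨ ¬R) ∧ (¬Q ∨ P ∨ ¬S) ∧ (¬Q ∨ ¬R)   [distribute ∨ over ∧]
≡ (Q ∨ ¬R) ∧ (P ∨ ¬S) ∧ (P ∨ ¬R) ∧ (¬Q ∨ ¬R)   [simplify]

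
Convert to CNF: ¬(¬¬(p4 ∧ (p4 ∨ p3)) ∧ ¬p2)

¬p4 ∨ p2

¬(¬¬(p4 ∧ (p4 ∨ p3)) ∧ ¬p2)
= ¬¬¬(p4 ∧ (p4 ∨ p3)) ∨ ¬¬p2
= ¬(p4 ∧ (p4 ∨ p3)) ∨ ¬¬p2
= ¬p4 ∨ ¬(p4 ∨ p3) ∨ ¬¬p2
= ¬p4 ∨ (¬p4 ∧ ¬p3) ∨ ¬¬p2
= ¬p4 ∨ (¬p4 ∧ ¬p3) ∨ p2
= (¬p4 ∨ ¬p4 ∨ p2) ∧ (¬p4 ∨ ¬p3 ∨ p2)
= ¬p4 ∨ p2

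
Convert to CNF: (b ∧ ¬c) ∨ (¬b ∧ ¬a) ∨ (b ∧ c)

b ∨ ¬a

(b ∧ ¬c) ∨ (¬b ∧ ¬a) ∨ (b ∧ c)
= (b ∨ ¬b ∨ b) ∧ (b ∨ ¬b ∨ c) ∧ (b ∨ ¬a ∨ b) ∧ (b ∨ ¬a ∨ c) ∧ (¬c ∨ ¬b ∨ b) ∧ (¬c ∨ ¬b ∨ c) ∧ (¬c ∨ ¬a ∨ b) ∧ (¬c ∨ ¬a ∨ c)   [distribute ∨ over ∧]
= b ∨ ¬a   [simplify]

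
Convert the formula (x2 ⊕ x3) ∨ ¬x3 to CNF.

(x2 ⊕ x3) ∨ ¬x3
⇔ ((x2 ∨ x3) ∧ ¬(x2 ∧ x3)) ∨ ¬x3   [expand ⊕]
⇔ ((x2 ∨ x3) ∧ (¬x2 ∨ ¬x3)) ∨ ¬x3   [De Morgan]
⇔ (x2 ∨ x3 ∨ ¬x3) ∧ (¬x2 ∨ ¬x3 ∨ ¬x3)   [distribute ∨ over ∧]
⇔ ¬x2 ∨ ¬x3   [simplify]

¬x2 ∨ ¬x3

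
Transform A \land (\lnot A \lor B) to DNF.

A \land (\lnot A \lor B)
≡ (A \land \lnot A) \lor (A \land B)   (distribute \land over \lor)
≡ A \land B   (simplify)

A \land B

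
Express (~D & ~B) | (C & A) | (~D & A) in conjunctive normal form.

(~D & ~B) | (C & A) | (~D & A)
⇔ (~D | C | ~D) & (~D | C | A) & (~D | A | ~D) & (~D | A | A) & (~B | C | ~D) & (~B | C | A) & (~B | A | ~D) & (~B | A | A)   [distribute | over &]
⇔ (~D | C) & (~D | A) & (~B | A)   [simplify]

(~D | C) & (~D | A) & (~B | A)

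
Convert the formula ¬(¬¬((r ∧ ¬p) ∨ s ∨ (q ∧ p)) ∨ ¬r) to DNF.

p ∧ ¬s ∧ ¬q ∧ r

¬(¬¬((r ∧ ¬p) ∨ s ∨ (q ∧ p)) ∨ ¬r)
≡ ¬¬¬((r ∧ ¬p) ∨ s ∨ (q ∧ p)) ∧ ¬¬r   — De Morgan
≡ ¬((r ∧ ¬p) ∨ s ∨ (q ∧ p)) ∧ ¬¬r   — double negation
≡ ¬(r ∧ ¬p) ∧ ¬s ∧ ¬(q ∧ p) ∧ ¬¬r   — De Morgan
≡ (¬r ∨ ¬¬p) ∧ ¬s ∧ ¬(q ∧ p) ∧ ¬¬r   — De Morgan
≡ (¬r ∨ p) ∧ ¬s ∧ ¬(q ∧ p) ∧ ¬¬r   — double negation
≡ (¬r ∨ p) ∧ ¬s ∧ (¬q ∨ ¬p) ∧ ¬¬r   — De Morgan
≡ (¬r ∨ p) ∧ ¬s ∧ (¬q ∨ ¬p) ∧ r   — double negation
≡ (¬r ∧ ¬s ∧ ¬q ∧ r) ∨ (¬r ∧ ¬s ∧ ¬p ∧ r) ∨ (p ∧ ¬s ∧ ¬q ∧ r) ∨ (p ∧ ¬s ∧ ¬p ∧ r)   — distribute ∧ over ∨
≡ p ∧ ¬s ∧ ¬q ∧ r   — simplify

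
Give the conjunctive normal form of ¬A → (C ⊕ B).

¬A → (C ⊕ B)
⇔ ¬¬A ∨ (C ⊕ B)   [eliminate →]
⇔ ¬¬A ∨ ((C ∨ B) ∧ ¬(C ∧ B))   [expand ⊕]
⇔ A ∨ ((C ∨ B) ∧ ¬(C ∧ B))   [double negation]
⇔ A ∨ ((C ∨ B) ∧ (¬C ∨ ¬B))   [De Morgan]
⇔ (A ∨ C ∨ B) ∧ (A ∨ ¬C ∨ ¬B)   [distribute ∨ over ∧]

(A ∨ C ∨ B) ∧ (A ∨ ¬C ∨ ¬B)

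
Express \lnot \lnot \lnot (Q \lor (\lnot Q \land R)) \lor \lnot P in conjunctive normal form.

\lnot \lnot \lnot (Q \lor (\lnot Q \land R)) \lor \lnot P
= \lnot (Q \lor (\lnot Q \land R)) \lor \lnot P   (double negation)
= (\lnot Q \land \lnot (\lnot Q \land R)) \lor \lnot P   (De Morgan)
= (\lnot Q \land (\lnot \lnot Q \lor \lnot R)) \lor \lnot P   (De Morgan)
= (\lnot Q \land (Q \lor \lnot R)) \lor \lnot P   (double negation)
= (\lnot Q \lor \lnot P) \land (Q \lor \lnot R \lor \lnot P)   (distribute \lor over \land)

(\lnot Q \lor \lnot P) \land (Q \lor \lnot R \lor \lnot P)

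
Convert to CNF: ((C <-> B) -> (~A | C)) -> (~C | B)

~C | B

((C <-> B) -> (~A | C)) -> (~C | B)
= ~((C <-> B) -> (~A | C)) | ~C | B   [eliminate ->]
= ~(~(C <-> B) | ~A | C) | ~C | B   [eliminate ->]
= ~(~((C -> B) & (B -> C)) | ~A | C) | ~C | B   [eliminate <->]
= ~(~((~C | B) & (B -> C)) | ~A | C) | ~C | B   [eliminate ->]
= ~(~((~C | B) & (~B | C)) | ~A | C) | ~C | B   [eliminate ->]
= (~~((~C | B) & (~B | C)) & ~~A & ~C) | ~C | B   [De Morgan]
= ((~C | B) & (~B | C) & ~~A & ~C) | ~C | B   [double negation]
= ((~C | B) & (~B | C) & A & ~C) | ~C | B   [double negation]
= (~C | B | ~C | B) & (~B | C | ~C | B) & (A | ~C | B) & (~C | ~C | B)   [distribute | over &]
= ~C | B   [simplify]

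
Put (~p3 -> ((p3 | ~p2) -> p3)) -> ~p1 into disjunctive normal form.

(~p3 & ~p2) | ~p1

(~p3 -> ((p3 | ~p2) -> p3)) -> ~p1
≡ ~(~p3 -> ((p3 | ~p2) -> p3)) | ~p1   [eliminate ->]
≡ ~(~~p3 | ((p3 | ~p2) -> p3)) | ~p1   [eliminate ->]
≡ ~(~~p3 | ~(p3 | ~p2) | p3) | ~p1   [eliminate ->]
≡ (~~~p3 & ~~(p3 | ~p2) & ~p3) | ~p1   [De Morgan]
≡ (~p3 & ~~(p3 | ~p2) & ~p3) | ~p1   [double negation]
≡ (~p3 & (p3 | ~p2) & ~p3) | ~p1   [double negation]
≡ (~p3 & p3 & ~p3) | (~p3 & ~p2 & ~p3) | ~p1   [distribute & over |]
≡ (~p3 & ~p2) | ~p1   [simplify]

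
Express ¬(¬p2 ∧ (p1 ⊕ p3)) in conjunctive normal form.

(p2 ∨ ¬p1 ∨ p3) ∧ (p2 ∨ ¬p3 ∨ p1)

¬(¬p2 ∧ (p1 ⊕ p3))
= ¬(¬p2 ∧ (p1 ∨ p3) ∧ ¬(p1 ∧ p3))
= ¬¬p2 ∨ ¬(p1 ∨ p3) ∨ ¬¬(p1 ∧ p3)
= p2 ∨ ¬(p1 ∨ p3) ∨ ¬¬(p1 ∧ p3)
= p2 ∨ (¬p1 ∧ ¬p3) ∨ ¬¬(p1 ∧ p3)
= p2 ∨ (¬p1 ∧ ¬p3) ∨ (p1 ∧ p3)
= (p2 ∨ ¬p1 ∨ p1) ∧ (p2 ∨ ¬p1 ∨ p3) ∧ (p2 ∨ ¬p3 ∨ p1) ∧ (p2 ∨ ¬p3 ∨ p3)
= (p2 ∨ ¬p1 ∨ p3) ∧ (p2 ∨ ¬p3 ∨ p1)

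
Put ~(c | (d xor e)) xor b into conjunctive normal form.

(~c | b) & (~d | e | b) & (~e | d | b) & (c | d | e | ~b) & (c | ~d | ~e | ~b)

~(c | (d xor e)) xor b
⇔ (~(c | (d xor e)) | b) & ~(~(c | (d xor e)) & b)
⇔ (~(c | ((d | e) & ~(d & e))) | b) & ~(~(c | (d xor e)) & b)
⇔ (~(c | ((d | e) & ~(d & e))) | b) & ~(~(c | ((d | e) & ~(d & e))) & b)
⇔ ((~c & ~((d | e) & ~(d & e))) | b) & ~(~(c | ((d | e) & ~(d & e))) & b)
⇔ ((~c & (~(d | e) | ~~(d & e))) | b) & ~(~(c | ((d | e) & ~(d & e))) & b)
⇔ ((~c & ((~d & ~e) | ~~(d & e))) | b) & ~(~(c | ((d | e) & ~(d & e))) & b)
⇔ ((~c & ((~d & ~e) | (d & e))) | b) & ~(~(c | ((d | e) & ~(d & e))) & b)
⇔ ((~c & ((~d & ~e) | (d & e))) | b) & (~~(c | ((d | e) & ~(d & e))) | ~b)
⇔ ((~c & ((~d & ~e) | (d & e))) | b) & (c | ((d | e) & ~(d & e)) | ~b)
⇔ ((~c & ((~d & ~e) | (d & e))) | b) & (c | ((d | e) & (~d | ~e)) | ~b)
⇔ (~c | b) & (~d | d | b) & (~d | e | b) & (~e | d | b) & (~e | e | b) & (c | d | e | ~b) & (c | ~d | ~e | ~b)
⇔ (~c | b) & (~d | e | b) & (~e | d | b) & (c | d | e | ~b) & (c | ~d | ~e | ~b)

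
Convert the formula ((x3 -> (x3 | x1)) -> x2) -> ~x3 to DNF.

((x3 -> (x3 | x1)) -> x2) -> ~x3
= ~((x3 -> (x3 | x1)) -> x2) | ~x3
= ~(~(x3 -> (x3 | x1)) | x2) | ~x3
= ~(~(~x3 | x3 | x1) | x2) | ~x3
= (~~(~x3 | x3 | x1) & ~x2) | ~x3
= ((~x3 | x3 | x1) & ~x2) | ~x3
= (~x3 & ~x2) | (x3 & ~x2) | (x1 & ~x2) | ~x3
= (x3 & ~x2) | (x1 & ~x2) | ~x3

(x3 & ~x2) | (x1 & ~x2) | ~x3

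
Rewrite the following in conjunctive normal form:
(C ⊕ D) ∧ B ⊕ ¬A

(C ∨ D ∨ ¬A) ∧ (¬C ∨ ¬D ∨ ¬A) ∧ (B ∨ ¬A) ∧ (¬C ∨ D ∨ ¬B ∨ A) ∧ (¬D ∨ C ∨ ¬B ∨ A)

(C ⊕ D) ∧ B ⊕ ¬A
≡ ((C ⊕ D) ∧ B ∨ ¬A) ∧ ¬((C ⊕ D) ∧ B ∧ ¬A)   (expand ⊕)
≡ ((C ∨ D) ∧ ¬(C ∧ D) ∧ B ∨ ¬A) ∧ ¬((C ⊕ D) ∧ B ∧ ¬A)   (expand ⊕)
≡ ((C ∨ D) ∧ ¬(C ∧ D) ∧ B ∨ ¬A) ∧ ¬((C ∨ D) ∧ ¬(C ∧ D) ∧ B ∧ ¬A)   (expand ⊕)
≡ ((C ∨ D) ∧ (¬C ∨ ¬D) ∧ B ∨ ¬A) ∧ ¬((C ∨ D) ∧ ¬(C ∧ D) ∧ B ∧ ¬A)   (De Morgan)
≡ ((C ∨ D) ∧ (¬C ∨ ¬D) ∧ B ∨ ¬A) ∧ (¬(C ∨ D) ∨ ¬¬(C ∧ D) ∨ ¬B ∨ ¬¬A)   (De Morgan)
≡ ((C ∨ D) ∧ (¬C ∨ ¬D) ∧ B ∨ ¬A) ∧ (¬C ∧ ¬D ∨ ¬¬(C ∧ D) ∨ ¬B ∨ ¬¬A)   (De Morgan)
≡ ((C ∨ D) ∧ (¬C ∨ ¬D) ∧ B ∨ ¬A) ∧ (¬C ∧ ¬D ∨ C ∧ D ∨ ¬B ∨ ¬¬A)   (double negation)
≡ ((C ∨ D) ∧ (¬C ∨ ¬D) ∧ B ∨ ¬A) ∧ (¬C ∧ ¬D ∨ C ∧ D ∨ ¬B ∨ A)   (double negation)
≡ (C ∨ D ∨ ¬A) ∧ (¬C ∨ ¬D ∨ ¬A) ∧ (B ∨ ¬A) ∧ (¬C ∨ C ∨ ¬B ∨ A) ∧ (¬C ∨ D ∨ ¬B ∨ A) ∧ (¬D ∨ C ∨ ¬B ∨ A) ∧ (¬D ∨ D ∨ ¬B ∨ A)   (distribute ∨ over ∧)
≡ (C ∨ D ∨ ¬A) ∧ (¬C ∨ ¬D ∨ ¬A) ∧ (B ∨ ¬A) ∧ (¬C ∨ D ∨ ¬B ∨ A) ∧ (¬D ∨ C ∨ ¬B ∨ A)   (simplify)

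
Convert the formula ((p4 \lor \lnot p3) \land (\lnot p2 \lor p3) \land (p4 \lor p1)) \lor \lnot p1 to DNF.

((p4 \lor \lnot p3) \land (\lnot p2 \lor p3) \land (p4 \lor p1)) \lor \lnot p1
≡ (p4 \land \lnot p2 \land p4) \lor (p4 \land \lnot p2 \land p1) \lor (p4 \land p3 \land p4) \lor (p4 \land p3 \land p1) \lor (\lnot p3 \land \lnot p2 \land p4) \lor (\lnot p3 \land \lnot p2 \land p1) \lor (\lnot p3 \land p3 \land p4) \lor (\lnot p3 \land p3 \land p1) \lor \lnot p1   (distribute \land over \lor)
≡ (p4 \land \lnot p2) \lor (p4 \land p3) \lor (\lnot p3 \land \lnot p2 \land p1) \lor \lnot p1   (simplify)

(p4 \land \lnot p2) \lor (p4 \land p3) \lor (\lnot p3 \land \lnot p2 \land p1) \lor \lnot p1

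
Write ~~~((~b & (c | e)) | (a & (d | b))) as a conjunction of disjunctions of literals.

(b | ~c) & (b | ~e) & (~a | ~d) & (~a | ~b)

~~~((~b & (c | e)) | (a & (d | b)))
≡ ~((~b & (c | e)) | (a & (d | b)))
≡ ~(~b & (c | e)) & ~(a & (d | b))
≡ (~~b | ~(c | e)) & ~(a & (d | b))
≡ (b | ~(c | e)) & ~(a & (d | b))
≡ (b | (~c & ~e)) & ~(a & (d | b))
≡ (b | (~c & ~e)) & (~a | ~(d | b))
≡ (b | (~c & ~e)) & (~a | (~d & ~b))
≡ (b | ~c) & (b | ~e) & (~a | ~d) & (~a | ~b)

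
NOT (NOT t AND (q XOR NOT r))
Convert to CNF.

(t OR NOT q OR NOT r) AND (t OR r OR q)

NOT (NOT t AND (q XOR NOT r))
⇔ NOT (NOT t AND (q OR NOT r) AND NOT (q AND NOT r))
⇔ NOT NOT t OR NOT (q OR NOT r) OR NOT NOT (q AND NOT r)
⇔ t OR NOT (q OR NOT r) OR NOT NOT (q AND NOT r)
⇔ t OR (NOT q AND NOT NOT r) OR NOT NOT (q AND NOT r)
⇔ t OR (NOT q AND r) OR NOT NOT (q AND NOT r)
⇔ t OR (NOT q AND r) OR (q AND NOT r)
⇔ (t OR NOT q OR q) AND (t OR NOT q OR NOT r) AND (t OR r OR q) AND (t OR r OR NOT r)
⇔ (t OR NOT q OR NOT r) AND (t OR r OR q)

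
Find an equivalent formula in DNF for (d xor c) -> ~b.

(d xor c) -> ~b
≡ ~(d xor c) | ~b
≡ ~((d & ~c) | (~d & c)) | ~b
≡ (~(d & ~c) & ~(~d & c)) | ~b
≡ ((~d | ~~c) & ~(~d & c)) | ~b
≡ ((~d | c) & ~(~d & c)) | ~b
≡ ((~d | c) & (~~d | ~c)) | ~b
≡ ((~d | c) & (d | ~c)) | ~b
≡ (~d & d) | (~d & ~c) | (c & d) | (c & ~c) | ~b
≡ (~d & ~c) | (c & d) | ~b

(~d & ~c) | (c & d) | ~b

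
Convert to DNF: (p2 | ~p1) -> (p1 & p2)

(~p2 & p1) | (p1 & p2)

(p2 | ~p1) -> (p1 & p2)
≡ ~(p2 | ~p1) | (p1 & p2)   [eliminate ->]
≡ (~p2 & ~~p1) | (p1 & p2)   [De Morgan]
≡ (~p2 & p1) | (p1 & p2)   [double negation]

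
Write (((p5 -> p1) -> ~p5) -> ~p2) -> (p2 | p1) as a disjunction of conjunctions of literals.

p2 | p1

(((p5 -> p1) -> ~p5) -> ~p2) -> (p2 | p1)
≡ ~(((p5 -> p1) -> ~p5) -> ~p2) | p2 | p1   [eliminate ->]
≡ ~(~((p5 -> p1) -> ~p5) | ~p2) | p2 | p1   [eliminate ->]
≡ ~(~(~(p5 -> p1) | ~p5) | ~p2) | p2 | p1   [eliminate ->]
≡ ~(~(~(~p5 | p1) | ~p5) | ~p2) | p2 | p1   [eliminate ->]
≡ (~~(~(~p5 | p1) | ~p5) & ~~p2) | p2 | p1   [De Morgan]
≡ ((~(~p5 | p1) | ~p5) & ~~p2) | p2 | p1   [double negation]
≡ (((~~p5 & ~p1) | ~p5) & ~~p2) | p2 | p1   [De Morgan]
≡ (((p5 & ~p1) | ~p5) & ~~p2) | p2 | p1   [double negation]
≡ (((p5 & ~p1) | ~p5) & p2) | p2 | p1   [double negation]
≡ (p5 & ~p1 & p2) | (~p5 & p2) | p2 | p1   [distribute & over |]
≡ p2 | p1   [simplify]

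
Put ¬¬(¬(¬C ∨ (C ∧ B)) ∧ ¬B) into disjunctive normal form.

¬¬(¬(¬C ∨ (C ∧ B)) ∧ ¬B)
≡ ¬(¬C ∨ (C ∧ B)) ∧ ¬B   — double negation
≡ ¬¬C ∧ ¬(C ∧ B) ∧ ¬B   — De Morgan
≡ C ∧ ¬(C ∧ B) ∧ ¬B   — double negation
≡ C ∧ (¬C ∨ ¬B) ∧ ¬B   — De Morgan
≡ (C ∧ ¬C ∧ ¬B) ∨ (C ∧ ¬B ∧ ¬B)   — distribute ∧ over ∨
≡ C ∧ ¬B   — simplify

C ∧ ¬B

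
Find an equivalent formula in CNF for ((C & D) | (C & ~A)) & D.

C & D

((C & D) | (C & ~A)) & D
≡ (C | C) & (C | ~A) & (D | C) & (D | ~A) & D
≡ C & D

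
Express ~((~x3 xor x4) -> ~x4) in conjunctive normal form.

(x3 | ~x4) & x4

~((~x3 xor x4) -> ~x4)
⇔ ~(~(~x3 xor x4) | ~x4)   [eliminate ->]
⇔ ~(~((~x3 | x4) & ~(~x3 & x4)) | ~x4)   [expand xor]
⇔ ~~((~x3 | x4) & ~(~x3 & x4)) & ~~x4   [De Morgan]
⇔ (~x3 | x4) & ~(~x3 & x4) & ~~x4   [double negation]
⇔ (~x3 | x4) & (~~x3 | ~x4) & ~~x4   [De Morgan]
⇔ (~x3 | x4) & (x3 | ~x4) & ~~x4   [double negation]
⇔ (~x3 | x4) & (x3 | ~x4) & x4   [double negation]
⇔ (x3 | ~x4) & x4   [simplify]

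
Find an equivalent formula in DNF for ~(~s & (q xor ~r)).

~(~s & (q xor ~r))
≡ ~(~s & ((q & ~~r) | (~q & ~r)))   [expand xor]
≡ ~~s | ~((q & ~~r) | (~q & ~r))   [De Morgan]
≡ s | ~((q & ~~r) | (~q & ~r))   [double negation]
≡ s | (~(q & ~~r) & ~(~q & ~r))   [De Morgan]
≡ s | ((~q | ~~~r) & ~(~q & ~r))   [De Morgan]
≡ s | ((~q | ~r) & ~(~q & ~r))   [double negation]
≡ s | ((~q | ~r) & (~~q | ~~r))   [De Morgan]
≡ s | ((~q | ~r) & (q | ~~r))   [double negation]
≡ s | ((~q | ~r) & (q | r))   [double negation]
≡ s | (~q & q) | (~q & r) | (~r & q) | (~r & r)   [distribute & over |]
≡ s | (~q & r) | (~r & q)   [simplify]

s | (~q & r) | (~r & q)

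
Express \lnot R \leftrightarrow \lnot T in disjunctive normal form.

\lnot R \leftrightarrow \lnot T
= (\lnot R \to \lnot T) \land (\lnot T \to \lnot R)   [eliminate \leftrightarrow]
= (\lnot \lnot R \lor \lnot T) \land (\lnot T \to \lnot R)   [eliminate \to]
= (\lnot \lnot R \lor \lnot T) \land (\lnot \lnot T \lor \lnot R)   [eliminate \to]
= (R \lor \lnot T) \land (\lnot \lnot T \lor \lnot R)   [double negation]
= (R \lor \lnot T) \land (T \lor \lnot R)   [double negation]
= (R \land T) \lor (R \land \lnot R) \lor (\lnot T \land T) \lor (\lnot T \land \lnot R)   [distribute \land over \lor]
= (R \land T) \lor (\lnot T \land \lnot R)   [simplify]

(R \land T) \lor (\lnot T \land \lnot R)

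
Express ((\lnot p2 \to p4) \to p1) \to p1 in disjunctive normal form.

((\lnot p2 \to p4) \to p1) \to p1
⇔ \lnot ((\lnot p2 \to p4) \to p1) \lor p1   — eliminate \to
⇔ \lnot (\lnot (\lnot p2 \to p4) \lor p1) \lor p1   — eliminate \to
⇔ \lnot (\lnot (\lnot \lnot p2 \lor p4) \lor p1) \lor p1   — eliminate \to
⇔ (\lnot \lnot (\lnot \lnot p2 \lor p4) \land \lnot p1) \lor p1   — De Morgan
⇔ ((\lnot \lnot p2 \lor p4) \land \lnot p1) \lor p1   — double negation
⇔ ((p2 \lor p4) \land \lnot p1) \lor p1   — double negation
⇔ (p2 \land \lnot p1) \lor (p4 \land \lnot p1) \lor p1   — distribute \land over \lor

(p2 \land \lnot p1) \lor (p4 \land \lnot p1) \lor p1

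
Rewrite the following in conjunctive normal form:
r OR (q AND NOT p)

r OR (q AND NOT p)
≡ (r OR q) AND (r OR NOT p)   [distribute OR over AND]

(r OR q) AND (r OR NOT p)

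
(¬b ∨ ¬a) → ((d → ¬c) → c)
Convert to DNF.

(b ∧ a) ∨ c

(¬b ∨ ¬a) → ((d → ¬c) → c)
≡ ¬(¬b ∨ ¬a) ∨ ((d → ¬c) → c)
≡ ¬(¬b ∨ ¬a) ∨ ¬(d → ¬c) ∨ c
≡ ¬(¬b ∨ ¬a) ∨ ¬(¬d ∨ ¬c) ∨ c
≡ (¬¬b ∧ ¬¬a) ∨ ¬(¬d ∨ ¬c) ∨ c
≡ (b ∧ ¬¬a) ∨ ¬(¬d ∨ ¬c) ∨ c
≡ (b ∧ a) ∨ ¬(¬d ∨ ¬c) ∨ c
≡ (b ∧ a) ∨ (¬¬d ∧ ¬¬c) ∨ c
≡ (b ∧ a) ∨ (d ∧ ¬¬c) ∨ c
≡ (b ∧ a) ∨ (d ∧ c) ∨ c
≡ (b ∧ a) ∨ c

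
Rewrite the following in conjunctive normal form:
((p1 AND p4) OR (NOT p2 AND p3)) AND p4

(p1 OR NOT p2) AND (p1 OR p3) AND p4

((p1 AND p4) OR (NOT p2 AND p3)) AND p4
≡ (p1 OR NOT p2) AND (p1 OR p3) AND (p4 OR NOT p2) AND (p4 OR p3) AND p4   — distribute OR over AND
≡ (p1 OR NOT p2) AND (p1 OR p3) AND p4   — simplify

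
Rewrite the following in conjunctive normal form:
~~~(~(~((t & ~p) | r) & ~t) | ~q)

~~~(~(~((t & ~p) | r) & ~t) | ~q)
≡ ~(~(~((t & ~p) | r) & ~t) | ~q)   (double negation)
≡ ~~(~((t & ~p) | r) & ~t) & ~~q   (De Morgan)
≡ ~((t & ~p) | r) & ~t & ~~q   (double negation)
≡ ~(t & ~p) & ~r & ~t & ~~q   (De Morgan)
≡ (~t | ~~p) & ~r & ~t & ~~q   (De Morgan)
≡ (~t | p) & ~r & ~t & ~~q   (double negation)
≡ (~t | p) & ~r & ~t & q   (double negation)
≡ ~r & ~t & q   (simplify)

~r & ~t & q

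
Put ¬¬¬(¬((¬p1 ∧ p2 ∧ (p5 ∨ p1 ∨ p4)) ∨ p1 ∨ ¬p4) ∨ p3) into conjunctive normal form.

¬¬¬(¬((¬p1 ∧ p2 ∧ (p5 ∨ p1 ∨ p4)) ∨ p1 ∨ ¬p4) ∨ p3)
= ¬(¬((¬p1 ∧ p2 ∧ (p5 ∨ p1 ∨ p4)) ∨ p1 ∨ ¬p4) ∨ p3)
= ¬¬((¬p1 ∧ p2 ∧ (p5 ∨ p1 ∨ p4)) ∨ p1 ∨ ¬p4) ∧ ¬p3
= ((¬p1 ∧ p2 ∧ (p5 ∨ p1 ∨ p4)) ∨ p1 ∨ ¬p4) ∧ ¬p3
= (¬p1 ∨ p1 ∨ ¬p4) ∧ (p2 ∨ p1 ∨ ¬p4) ∧ (p5 ∨ p1 ∨ p4 ∨ p1 ∨ ¬p4) ∧ ¬p3
= (p2 ∨ p1 ∨ ¬p4) ∧ ¬p3

(p2 ∨ p1 ∨ ¬p4) ∧ ¬p3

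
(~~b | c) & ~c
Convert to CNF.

(~~b | c) & ~c
= (b | c) & ~c   — double negation

(b | c) & ~c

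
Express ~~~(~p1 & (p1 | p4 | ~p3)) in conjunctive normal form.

~~~(~p1 & (p1 | p4 | ~p3))
= ~(~p1 & (p1 | p4 | ~p3))
= ~~p1 | ~(p1 | p4 | ~p3)
= p1 | ~(p1 | p4 | ~p3)
= p1 | (~p1 & ~p4 & ~~p3)
= p1 | (~p1 & ~p4 & p3)
= (p1 | ~p1) & (p1 | ~p4) & (p1 | p3)
= (p1 | ~p4) & (p1 | p3)

(p1 | ~p4) & (p1 | p3)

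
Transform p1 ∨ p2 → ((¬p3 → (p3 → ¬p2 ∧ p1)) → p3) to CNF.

(¬p1 ∨ p3) ∧ (¬p2 ∨ p3)

p1 ∨ p2 → ((¬p3 → (p3 → ¬p2 ∧ p1)) → p3)
= ¬(p1 ∨ p2) ∨ ((¬p3 → (p3 → ¬p2 ∧ p1)) → p3)   [eliminate →]
= ¬(p1 ∨ p2) ∨ ¬(¬p3 → (p3 → ¬p2 ∧ p1)) ∨ p3   [eliminate →]
= ¬(p1 ∨ p2) ∨ ¬(¬¬p3 ∨ (p3 → ¬p2 ∧ p1)) ∨ p3   [eliminate →]
= ¬(p1 ∨ p2) ∨ ¬(¬¬p3 ∨ ¬p3 ∨ ¬p2 ∧ p1) ∨ p3   [eliminate →]
= ¬p1 ∧ ¬p2 ∨ ¬(¬¬p3 ∨ ¬p3 ∨ ¬p2 ∧ p1) ∨ p3   [De Morgan]
= ¬p1 ∧ ¬p2 ∨ ¬¬¬p3 ∧ ¬¬p3 ∧ ¬(¬p2 ∧ p1) ∨ p3   [De Morgan]
= ¬p1 ∧ ¬p2 ∨ ¬p3 ∧ ¬¬p3 ∧ ¬(¬p2 ∧ p1) ∨ p3   [double negation]
= ¬p1 ∧ ¬p2 ∨ ¬p3 ∧ p3 ∧ ¬(¬p2 ∧ p1) ∨ p3   [double negation]
= ¬p1 ∧ ¬p2 ∨ ¬p3 ∧ p3 ∧ (¬¬p2 ∨ ¬p1) ∨ p3   [De Morgan]
= ¬p1 ∧ ¬p2 ∨ ¬p3 ∧ p3 ∧ (p2 ∨ ¬p1) ∨ p3   [double negation]
= (¬p1 ∨ ¬p3 ∨ p3) ∧ (¬p1 ∨ p3 ∨ p3) ∧ (¬p1 ∨ p2 ∨ ¬p1 ∨ p3) ∧ (¬p2 ∨ ¬p3 ∨ p3) ∧ (¬p2 ∨ p3 ∨ p3) ∧ (¬p2 ∨ p2 ∨ ¬p1 ∨ p3)   [distribute ∨ over ∧]
= (¬p1 ∨ p3) ∧ (¬p2 ∨ p3)   [simplify]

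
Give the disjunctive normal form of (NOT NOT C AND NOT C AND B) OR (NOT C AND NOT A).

(NOT NOT C AND NOT C AND B) OR (NOT C AND NOT A)
⇔ (C AND NOT C AND B) OR (NOT C AND NOT A)
⇔ NOT C AND NOT A

NOT C AND NOT A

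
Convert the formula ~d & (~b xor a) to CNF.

~d & (~b xor a)
≡ ~d & (~b | a) & ~(~b & a)   [expand xor]
≡ ~d & (~b | a) & (~~b | ~a)   [De Morgan]
≡ ~d & (~b | a) & (b | ~a)   [double negation]

~d & (~b | a) & (b | ~a)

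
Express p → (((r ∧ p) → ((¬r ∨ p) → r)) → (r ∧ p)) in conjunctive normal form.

p → (((r ∧ p) → ((¬r ∨ p) → r)) → (r ∧ p))
≡ ¬p ∨ (((r ∧ p) → ((¬r ∨ p) → r)) → (r ∧ p))
≡ ¬p ∨ ¬((r ∧ p) → ((¬r ∨ p) → r)) ∨ (r ∧ p)
≡ ¬p ∨ ¬(¬(r ∧ p) ∨ ((¬r ∨ p) → r)) ∨ (r ∧ p)
≡ ¬p ∨ ¬(¬(r ∧ p) ∨ ¬(¬r ∨ p) ∨ r) ∨ (r ∧ p)
≡ ¬p ∨ (¬¬(r ∧ p) ∧ ¬¬(¬r ∨ p) ∧ ¬r) ∨ (r ∧ p)
≡ ¬p ∨ (r ∧ p ∧ ¬¬(¬r ∨ p) ∧ ¬r) ∨ (r ∧ p)
≡ ¬p ∨ (r ∧ p ∧ (¬r ∨ p) ∧ ¬r) ∨ (r ∧ p)
≡ (¬p ∨ r ∨ r) ∧ (¬p ∨ r ∨ p) ∧ (¬p ∨ p ∨ r) ∧ (¬p ∨ p ∨ p) ∧ (¬p ∨ ¬r ∨ p ∨ r) ∧ (¬p ∨ ¬r ∨ p ∨ p) ∧ (¬p ∨ ¬r ∨ r) ∧ (¬p ∨ ¬r ∨ p)
≡ ¬p ∨ r

¬p ∨ r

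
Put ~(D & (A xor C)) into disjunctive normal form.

~(D & (A xor C))
≡ ~(D & ((A & ~C) | (~A & C)))   — expand xor
≡ ~D | ~((A & ~C) | (~A & C))   — De Morgan
≡ ~D | (~(A & ~C) & ~(~A & C))   — De Morgan
≡ ~D | ((~A | ~~C) & ~(~A & C))   — De Morgan
≡ ~D | ((~A | C) & ~(~A & C))   — double negation
≡ ~D | ((~A | C) & (~~A | ~C))   — De Morgan
≡ ~D | ((~A | C) & (A | ~C))   — double negation
≡ ~D | (~A & A) | (~A & ~C) | (C & A) | (C & ~C)   — distribute & over |
≡ ~D | (~A & ~C) | (C & A)   — simplify

~D | (~A & ~C) | (C & A)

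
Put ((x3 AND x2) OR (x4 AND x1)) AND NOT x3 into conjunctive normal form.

((x3 AND x2) OR (x4 AND x1)) AND NOT x3
≡ (x3 OR x4) AND (x3 OR x1) AND (x2 OR x4) AND (x2 OR x1) AND NOT x3   [distribute OR over AND]

(x3 OR x4) AND (x3 OR x1) AND (x2 OR x4) AND (x2 OR x1) AND NOT x3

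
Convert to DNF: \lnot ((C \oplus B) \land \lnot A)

(\lnot C \land \lnot B) \lor (B \land C) \lor A

\lnot ((C \oplus B) \land \lnot A)
⇔ \lnot (((C \land \lnot B) \lor (\lnot C \land B)) \land \lnot A)   (expand \oplus)
⇔ \lnot ((C \land \lnot B) \lor (\lnot C \land B)) \lor \lnot \lnot A   (De Morgan)
⇔ (\lnot (C \land \lnot B) \land \lnot (\lnot C \land B)) \lor \lnot \lnot A   (De Morgan)
⇔ ((\lnot C \lor \lnot \lnot B) \land \lnot (\lnot C \land B)) \lor \lnot \lnot A   (De Morgan)
⇔ ((\lnot C \lor B) \land \lnot (\lnot C \land B)) \lor \lnot \lnot A   (double negation)
⇔ ((\lnot C \lor B) \land (\lnot \lnot C \lor \lnot B)) \lor \lnot \lnot A   (De Morgan)
⇔ ((\lnot C \lor B) \land (C \lor \lnot B)) \lor \lnot \lnot A   (double negation)
⇔ ((\lnot C \lor B) \land (C \lor \lnot B)) \lor A   (double negation)
⇔ (\lnot C \land C) \lor (\lnot C \land \lnot B) \lor (B \land C) \lor (B \land \lnot B) \lor A   (distribute \land over \lor)
⇔ (\lnot C \land \lnot B) \lor (B \land C) \lor A   (simplify)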